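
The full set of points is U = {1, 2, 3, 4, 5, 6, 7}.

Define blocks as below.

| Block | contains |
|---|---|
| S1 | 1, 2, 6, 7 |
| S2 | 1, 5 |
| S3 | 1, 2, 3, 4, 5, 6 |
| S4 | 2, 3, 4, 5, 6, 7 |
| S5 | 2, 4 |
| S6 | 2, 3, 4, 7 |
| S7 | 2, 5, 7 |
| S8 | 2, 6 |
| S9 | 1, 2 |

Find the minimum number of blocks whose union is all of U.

S3 and S7 together: S3 ∪ S7 = {1, 2, 3, 4, 5, 6, 7} — every point is covered.
No single block has all 7 points (the largest, S3, has 6), so 2 is optimal.

2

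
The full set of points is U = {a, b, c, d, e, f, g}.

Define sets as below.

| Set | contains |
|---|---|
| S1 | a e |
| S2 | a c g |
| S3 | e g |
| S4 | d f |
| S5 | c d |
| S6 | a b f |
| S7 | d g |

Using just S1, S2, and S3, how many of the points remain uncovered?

Union of S1, S2, S3 = {a, c, e, g}.
Not covered: b, d, f — 3 points.

3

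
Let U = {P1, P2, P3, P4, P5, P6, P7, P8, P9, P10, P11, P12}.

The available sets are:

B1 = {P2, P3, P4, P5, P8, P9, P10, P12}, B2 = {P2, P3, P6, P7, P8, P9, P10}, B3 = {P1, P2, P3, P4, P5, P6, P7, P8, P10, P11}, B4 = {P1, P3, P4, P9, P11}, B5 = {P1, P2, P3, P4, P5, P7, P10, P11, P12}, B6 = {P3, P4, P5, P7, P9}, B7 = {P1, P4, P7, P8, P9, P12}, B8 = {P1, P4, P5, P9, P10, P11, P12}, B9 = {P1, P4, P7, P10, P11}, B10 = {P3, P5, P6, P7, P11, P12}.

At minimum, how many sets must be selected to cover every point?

2

B1 and B3 together: B1 ∪ B3 = {P1, P2, P3, P4, P5, P6, P7, P8, P9, P10, P11, P12} — every point is covered.
No single set has all 12 points (the largest, B3, has 10), so 2 is optimal.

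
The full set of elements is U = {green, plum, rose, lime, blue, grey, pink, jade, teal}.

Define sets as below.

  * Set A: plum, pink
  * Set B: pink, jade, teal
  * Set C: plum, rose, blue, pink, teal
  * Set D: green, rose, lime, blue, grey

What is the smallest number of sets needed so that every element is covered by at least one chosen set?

Take {B, C, D}. Their union is {green, plum, rose, lime, blue, grey, pink, jade, teal}, which is all 9 elements.
Only D contains green, so D is forced; the remaining 4 elements need at least 2 more sets (each remaining set adds at most 3) — so at least 3 sets are needed, and 3 is optimal.

3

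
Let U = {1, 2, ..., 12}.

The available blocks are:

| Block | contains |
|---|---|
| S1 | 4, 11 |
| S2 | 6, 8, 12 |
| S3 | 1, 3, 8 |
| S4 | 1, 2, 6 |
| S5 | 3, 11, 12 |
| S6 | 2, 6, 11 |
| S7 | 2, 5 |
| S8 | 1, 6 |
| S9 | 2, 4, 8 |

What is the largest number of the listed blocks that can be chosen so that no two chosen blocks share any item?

3

S5, S8, S9 are pairwise disjoint (S5={3,11,12}; S8={1,6}; S9={2,4,8}).
Every remaining block overlaps one of these, and no 4 of the listed blocks are pairwise disjoint, so 3 is the maximum.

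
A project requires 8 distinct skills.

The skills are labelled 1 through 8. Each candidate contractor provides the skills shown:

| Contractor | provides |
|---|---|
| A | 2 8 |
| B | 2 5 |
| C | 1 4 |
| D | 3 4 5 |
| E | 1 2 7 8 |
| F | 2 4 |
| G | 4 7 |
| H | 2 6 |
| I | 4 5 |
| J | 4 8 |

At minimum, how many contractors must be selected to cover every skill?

3

Take {D, E, H}. Their union is {1, 2, 3, 4, 5, 6, 7, 8}, which is all 8 skills.
Only D contains 3, so D is forced; the remaining 5 skills need at least 2 more contractors (each remaining contractor adds at most 4) — so at least 3 contractors are needed, and 3 is optimal.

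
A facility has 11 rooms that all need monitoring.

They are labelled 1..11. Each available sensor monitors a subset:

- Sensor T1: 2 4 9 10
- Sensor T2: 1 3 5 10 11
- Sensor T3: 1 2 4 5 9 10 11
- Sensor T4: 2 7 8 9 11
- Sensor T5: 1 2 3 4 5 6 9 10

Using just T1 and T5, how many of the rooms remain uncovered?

Union of T1, T5 = {1, 2, 3, 4, 5, 6, 9, 10}.
Not covered: 7, 8, 11 — 3 rooms.

3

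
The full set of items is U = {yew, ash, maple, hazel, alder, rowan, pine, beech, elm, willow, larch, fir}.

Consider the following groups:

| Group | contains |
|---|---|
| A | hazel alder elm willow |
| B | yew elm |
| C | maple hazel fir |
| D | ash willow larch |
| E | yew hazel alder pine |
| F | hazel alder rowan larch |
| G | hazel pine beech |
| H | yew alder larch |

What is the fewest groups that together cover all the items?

Take {B, C, D, F, G}. Their union is {yew, ash, maple, hazel, alder, rowan, pine, beech, elm, willow, larch, fir}, which is all 12 items.
Only F contains rowan, so F is forced; the remaining 8 items need at least 4 more groups (each remaining group adds at most 2) — so at least 5 groups are needed, and 5 is optimal.

5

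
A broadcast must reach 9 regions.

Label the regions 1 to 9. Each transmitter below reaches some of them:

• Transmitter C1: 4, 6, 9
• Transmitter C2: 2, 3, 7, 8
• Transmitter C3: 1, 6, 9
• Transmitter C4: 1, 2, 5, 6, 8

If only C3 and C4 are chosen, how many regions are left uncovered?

Union of C3, C4 = {1, 2, 5, 6, 8, 9}.
Not covered: 3, 4, 7 — 3 regions.

3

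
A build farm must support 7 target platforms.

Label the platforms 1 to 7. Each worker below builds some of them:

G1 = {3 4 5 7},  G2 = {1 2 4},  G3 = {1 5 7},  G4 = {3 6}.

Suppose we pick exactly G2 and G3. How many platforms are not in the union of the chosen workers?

Union of G2, G3 = {1, 2, 4, 5, 7}.
Not covered: 3, 6 — 2 platforms.

2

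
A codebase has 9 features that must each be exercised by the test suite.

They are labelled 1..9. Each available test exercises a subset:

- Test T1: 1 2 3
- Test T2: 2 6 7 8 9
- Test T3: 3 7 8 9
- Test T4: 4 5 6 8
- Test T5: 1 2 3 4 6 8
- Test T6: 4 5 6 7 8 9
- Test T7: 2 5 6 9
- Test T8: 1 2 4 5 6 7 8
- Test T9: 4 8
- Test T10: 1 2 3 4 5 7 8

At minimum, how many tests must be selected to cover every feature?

T6 and T10 together: T6 ∪ T10 = {1, 2, 3, 4, 5, 6, 7, 8, 9} — every feature is covered.
No single test has all 9 features (the largest, T8, has 7), so 2 is optimal.

2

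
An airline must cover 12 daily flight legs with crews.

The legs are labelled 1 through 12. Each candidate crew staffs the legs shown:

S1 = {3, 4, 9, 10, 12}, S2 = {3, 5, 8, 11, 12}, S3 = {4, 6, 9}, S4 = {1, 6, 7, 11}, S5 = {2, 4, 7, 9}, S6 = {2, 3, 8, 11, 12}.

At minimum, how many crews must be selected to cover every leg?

Take {S1, S2, S4, S6}. Their union is {1, 2, 3, 4, 5, 6, 7, 8, 9, 10, 11, 12}, which is all 12 legs.
No 3 of the 6 crews cover everything (all 20 combinations miss at least one leg), so 4 is optimal.

4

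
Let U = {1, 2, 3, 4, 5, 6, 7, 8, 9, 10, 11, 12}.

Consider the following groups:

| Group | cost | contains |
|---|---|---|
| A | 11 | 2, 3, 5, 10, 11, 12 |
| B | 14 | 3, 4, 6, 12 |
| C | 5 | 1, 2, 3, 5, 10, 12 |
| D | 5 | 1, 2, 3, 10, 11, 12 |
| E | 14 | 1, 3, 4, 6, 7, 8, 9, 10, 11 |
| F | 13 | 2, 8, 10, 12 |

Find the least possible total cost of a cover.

C, E together cover every point (C ∪ E = {1, 2, 3, 4, 5, 6, 7, 8, 9, 10, 11, 12}); total cost 5 + 14 = 19.
No covering selection has total cost below 19.

19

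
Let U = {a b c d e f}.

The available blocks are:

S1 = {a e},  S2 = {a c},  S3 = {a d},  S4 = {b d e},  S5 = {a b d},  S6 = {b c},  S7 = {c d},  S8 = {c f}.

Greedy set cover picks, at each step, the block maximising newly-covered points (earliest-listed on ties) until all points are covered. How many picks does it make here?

3

Greedy: pick S4 (covers 3 new) → pick S2 (covers 2 new) → pick S8 (covers 1 new). Total picks: 3.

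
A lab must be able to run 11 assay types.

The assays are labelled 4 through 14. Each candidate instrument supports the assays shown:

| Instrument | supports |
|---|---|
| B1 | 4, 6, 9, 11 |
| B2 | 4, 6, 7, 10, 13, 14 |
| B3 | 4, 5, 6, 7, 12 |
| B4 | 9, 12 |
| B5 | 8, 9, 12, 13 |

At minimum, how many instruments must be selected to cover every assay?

Take {B1, B2, B3, B5}. Their union is {4, 5, 6, 7, 8, 9, 10, 11, 12, 13, 14}, which is all 11 assays.
No 3 of the 5 instruments cover everything (all 10 combinations miss at least one assay), so 4 is optimal.

4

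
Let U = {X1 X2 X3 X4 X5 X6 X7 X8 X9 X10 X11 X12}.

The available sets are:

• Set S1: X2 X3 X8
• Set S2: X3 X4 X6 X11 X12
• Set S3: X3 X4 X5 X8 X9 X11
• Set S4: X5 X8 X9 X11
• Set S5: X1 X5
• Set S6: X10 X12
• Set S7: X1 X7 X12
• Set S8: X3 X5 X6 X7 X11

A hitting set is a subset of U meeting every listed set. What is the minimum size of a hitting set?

3

H = {X3, X5, X12} meets every set (each contains at least one member of H), and |H| = 3.
The sets S1, S5, S6 are pairwise disjoint, so any hitting set needs a separate item for each — at least 3. Hence 3 is optimal.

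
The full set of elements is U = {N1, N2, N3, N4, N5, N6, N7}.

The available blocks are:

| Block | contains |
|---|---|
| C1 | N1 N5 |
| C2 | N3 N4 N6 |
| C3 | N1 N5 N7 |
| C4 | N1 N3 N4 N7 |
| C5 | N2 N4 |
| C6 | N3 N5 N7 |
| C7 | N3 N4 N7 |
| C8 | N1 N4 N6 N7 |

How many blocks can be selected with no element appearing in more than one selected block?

C1, C5 are pairwise disjoint (C1={N1,N5}; C5={N2,N4}).
Every remaining block overlaps one of these, and no 3 of the listed blocks are pairwise disjoint, so 2 is the maximum.

2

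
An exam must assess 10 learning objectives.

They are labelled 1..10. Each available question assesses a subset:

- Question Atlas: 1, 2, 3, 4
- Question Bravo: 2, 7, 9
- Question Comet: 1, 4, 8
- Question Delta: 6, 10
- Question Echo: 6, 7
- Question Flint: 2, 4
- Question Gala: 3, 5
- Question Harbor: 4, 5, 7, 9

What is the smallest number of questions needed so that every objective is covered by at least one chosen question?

4

Bravo and Comet and Delta and Gala together: Bravo ∪ Comet ∪ Delta ∪ Gala = {1, 2, 3, 4, 5, 6, 7, 8, 9, 10} — every objective is covered.
Only Comet contains 8, so Comet is forced; the remaining 7 objectives need at least 3 more questions (each remaining question adds at most 3) — so at least 4 questions are needed, and 4 is optimal.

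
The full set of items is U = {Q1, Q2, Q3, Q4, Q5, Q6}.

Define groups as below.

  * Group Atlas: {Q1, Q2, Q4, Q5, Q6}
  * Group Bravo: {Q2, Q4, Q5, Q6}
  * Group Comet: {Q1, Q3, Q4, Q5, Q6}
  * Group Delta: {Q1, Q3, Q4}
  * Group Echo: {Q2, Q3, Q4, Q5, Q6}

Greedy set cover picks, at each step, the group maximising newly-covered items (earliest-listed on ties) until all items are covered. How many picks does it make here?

2

Greedy: pick Atlas (covers 5 new) → pick Comet (covers 1 new). Total picks: 2.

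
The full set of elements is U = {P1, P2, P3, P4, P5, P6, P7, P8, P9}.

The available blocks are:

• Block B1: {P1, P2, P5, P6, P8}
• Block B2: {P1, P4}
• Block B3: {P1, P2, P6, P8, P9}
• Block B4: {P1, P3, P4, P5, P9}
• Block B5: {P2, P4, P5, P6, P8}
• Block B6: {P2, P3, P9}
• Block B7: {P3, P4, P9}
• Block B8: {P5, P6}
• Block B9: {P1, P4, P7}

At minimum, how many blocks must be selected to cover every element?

B3 and B4 and B9 together: B3 ∪ B4 ∪ B9 = {P1, P2, P3, P4, P5, P6, P7, P8, P9} — every element is covered.
Only B9 contains P7, so B9 is forced; the remaining 6 elements need at least 2 more blocks (each remaining block adds at most 4) — so at least 3 blocks are needed, and 3 is optimal.

3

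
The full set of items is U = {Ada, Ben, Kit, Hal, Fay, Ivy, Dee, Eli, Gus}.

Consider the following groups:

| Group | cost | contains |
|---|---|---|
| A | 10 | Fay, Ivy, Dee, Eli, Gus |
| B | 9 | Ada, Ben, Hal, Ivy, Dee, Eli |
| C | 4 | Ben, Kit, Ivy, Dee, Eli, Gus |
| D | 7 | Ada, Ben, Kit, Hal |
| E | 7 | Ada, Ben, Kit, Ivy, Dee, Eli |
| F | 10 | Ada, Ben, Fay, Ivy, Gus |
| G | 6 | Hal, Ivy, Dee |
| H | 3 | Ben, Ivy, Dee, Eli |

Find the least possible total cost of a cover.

17

A, D together cover every item (A ∪ D = {Ada, Ben, Kit, Hal, Fay, Ivy, Dee, Eli, Gus}); total cost 10 + 7 = 17.
The greedy pick C, D, A costs 21; no covering selection beats 17.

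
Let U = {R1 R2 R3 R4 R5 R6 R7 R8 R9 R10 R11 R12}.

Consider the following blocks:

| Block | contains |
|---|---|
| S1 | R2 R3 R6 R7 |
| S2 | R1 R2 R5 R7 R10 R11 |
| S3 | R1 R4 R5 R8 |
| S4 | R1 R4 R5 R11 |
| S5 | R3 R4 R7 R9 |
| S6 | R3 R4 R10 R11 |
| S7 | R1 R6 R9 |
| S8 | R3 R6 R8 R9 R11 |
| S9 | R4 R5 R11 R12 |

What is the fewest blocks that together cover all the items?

3

Take {S2, S8, S9}. Their union is {R1, R2, R3, R4, R5, R6, R7, R8, R9, R10, R11, R12}, which is all 12 items.
Only S9 contains R12, so S9 is forced; the remaining 8 items need at least 2 more blocks (each remaining block adds at most 4) — so at least 3 blocks are needed, and 3 is optimal.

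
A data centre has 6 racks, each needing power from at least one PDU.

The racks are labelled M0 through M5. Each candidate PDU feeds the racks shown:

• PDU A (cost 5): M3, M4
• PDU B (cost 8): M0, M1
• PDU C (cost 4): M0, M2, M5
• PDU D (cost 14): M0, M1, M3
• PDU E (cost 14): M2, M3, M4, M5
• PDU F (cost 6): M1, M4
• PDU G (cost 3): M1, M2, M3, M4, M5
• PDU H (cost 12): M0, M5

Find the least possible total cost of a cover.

7

C, G together cover every rack (C ∪ G = {M0, M1, M2, M3, M4, M5}); total cost 4 + 3 = 7.
No covering selection has total cost below 7.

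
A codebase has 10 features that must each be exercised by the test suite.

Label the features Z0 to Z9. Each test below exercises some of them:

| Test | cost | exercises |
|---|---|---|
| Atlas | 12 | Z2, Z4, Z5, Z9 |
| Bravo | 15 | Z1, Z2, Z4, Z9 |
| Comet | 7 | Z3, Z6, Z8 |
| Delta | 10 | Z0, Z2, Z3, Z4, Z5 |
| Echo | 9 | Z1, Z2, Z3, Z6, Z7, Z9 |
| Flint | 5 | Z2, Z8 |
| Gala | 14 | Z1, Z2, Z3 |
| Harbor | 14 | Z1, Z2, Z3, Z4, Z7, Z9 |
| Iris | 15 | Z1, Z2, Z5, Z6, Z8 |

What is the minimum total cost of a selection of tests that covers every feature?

24

Delta, Echo, Flint together cover every feature (Delta ∪ Echo ∪ Flint = {Z0, Z1, Z2, Z3, Z4, Z5, Z6, Z7, Z8, Z9}); total cost 10 + 9 + 5 = 24.
No covering selection has total cost below 24.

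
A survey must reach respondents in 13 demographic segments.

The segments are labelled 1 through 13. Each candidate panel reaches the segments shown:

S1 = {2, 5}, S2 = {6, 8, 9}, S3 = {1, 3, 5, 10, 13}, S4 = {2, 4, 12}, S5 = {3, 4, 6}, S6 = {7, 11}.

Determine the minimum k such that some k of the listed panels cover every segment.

4

Take {S2, S3, S4, S6}. Their union is {1, 2, 3, 4, 5, 6, 7, 8, 9, 10, 11, 12, 13}, which is all 13 segments.
Only S3 contains 1, so S3 is forced; the remaining 8 segments need at least 3 more panels (each remaining panel adds at most 3) — so at least 4 panels are needed, and 4 is optimal.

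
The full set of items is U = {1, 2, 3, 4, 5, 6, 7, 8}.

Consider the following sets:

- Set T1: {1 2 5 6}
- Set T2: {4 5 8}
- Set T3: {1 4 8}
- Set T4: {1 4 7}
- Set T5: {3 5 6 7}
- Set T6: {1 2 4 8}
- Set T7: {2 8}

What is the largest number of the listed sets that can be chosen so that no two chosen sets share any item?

2

T5, T6 are pairwise disjoint (T5={3,5,6,7}; T6={1,2,4,8}).
Every remaining set overlaps one of these, and no 3 of the listed sets are pairwise disjoint, so 2 is the maximum.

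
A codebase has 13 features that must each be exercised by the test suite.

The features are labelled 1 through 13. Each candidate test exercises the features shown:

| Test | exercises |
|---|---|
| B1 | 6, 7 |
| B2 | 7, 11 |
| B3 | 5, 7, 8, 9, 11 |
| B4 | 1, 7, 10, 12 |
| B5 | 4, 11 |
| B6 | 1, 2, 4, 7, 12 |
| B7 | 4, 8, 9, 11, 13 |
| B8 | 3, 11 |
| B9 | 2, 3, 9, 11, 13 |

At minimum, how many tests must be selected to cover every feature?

5

B1 and B3 and B4 and B6 and B9 together: B1 ∪ B3 ∪ B4 ∪ B6 ∪ B9 = {1, 2, 3, 4, 5, 6, 7, 8, 9, 10, 11, 12, 13} — every feature is covered.
No 4 of the 9 tests cover everything (all 126 combinations miss at least one feature), so 5 is optimal.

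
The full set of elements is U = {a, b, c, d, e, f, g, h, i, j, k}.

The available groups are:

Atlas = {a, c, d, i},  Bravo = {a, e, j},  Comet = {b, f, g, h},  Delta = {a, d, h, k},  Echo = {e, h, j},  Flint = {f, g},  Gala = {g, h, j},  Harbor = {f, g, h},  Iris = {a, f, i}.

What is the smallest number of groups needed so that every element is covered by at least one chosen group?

4

Take {Atlas, Comet, Delta, Echo}. Their union is {a, b, c, d, e, f, g, h, i, j, k}, which is all 11 elements.
Only Delta contains k, so Delta is forced; the remaining 7 elements need at least 3 more groups (each remaining group adds at most 3) — so at least 4 groups are needed, and 4 is optimal.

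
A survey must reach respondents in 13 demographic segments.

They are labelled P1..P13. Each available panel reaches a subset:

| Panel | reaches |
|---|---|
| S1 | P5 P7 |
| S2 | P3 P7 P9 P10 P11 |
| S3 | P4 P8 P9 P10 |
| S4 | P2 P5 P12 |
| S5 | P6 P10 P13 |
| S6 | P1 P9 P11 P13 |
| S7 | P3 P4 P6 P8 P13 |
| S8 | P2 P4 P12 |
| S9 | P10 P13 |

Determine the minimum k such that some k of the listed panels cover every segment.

Take {S2, S4, S6, S7}. Their union is {P1, P2, P3, P4, P5, P6, P7, P8, P9, P10, P11, P12, P13}, which is all 13 segments.
Only S6 contains P1, so S6 is forced; the remaining 9 segments need at least 3 more panels (each remaining panel adds at most 4) — so at least 4 panels are needed, and 4 is optimal.

4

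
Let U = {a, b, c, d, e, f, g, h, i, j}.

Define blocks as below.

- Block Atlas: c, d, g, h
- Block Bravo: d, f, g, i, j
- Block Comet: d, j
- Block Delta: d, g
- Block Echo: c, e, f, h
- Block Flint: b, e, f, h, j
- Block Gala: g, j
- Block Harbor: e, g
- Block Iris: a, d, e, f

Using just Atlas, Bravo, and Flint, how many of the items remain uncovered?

Union of Atlas, Bravo, Flint = {b, c, d, e, f, g, h, i, j}.
Not covered: a — 1 item.

1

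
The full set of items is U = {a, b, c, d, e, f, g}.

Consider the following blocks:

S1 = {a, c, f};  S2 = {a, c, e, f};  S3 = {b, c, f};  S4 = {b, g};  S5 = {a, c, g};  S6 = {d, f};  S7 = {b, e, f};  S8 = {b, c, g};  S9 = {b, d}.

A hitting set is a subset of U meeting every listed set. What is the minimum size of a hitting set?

H = {a, b, d} meets every block (each contains at least one member of H), and |H| = 3.
No choice of 2 items meets every block, so 3 is the minimum.

3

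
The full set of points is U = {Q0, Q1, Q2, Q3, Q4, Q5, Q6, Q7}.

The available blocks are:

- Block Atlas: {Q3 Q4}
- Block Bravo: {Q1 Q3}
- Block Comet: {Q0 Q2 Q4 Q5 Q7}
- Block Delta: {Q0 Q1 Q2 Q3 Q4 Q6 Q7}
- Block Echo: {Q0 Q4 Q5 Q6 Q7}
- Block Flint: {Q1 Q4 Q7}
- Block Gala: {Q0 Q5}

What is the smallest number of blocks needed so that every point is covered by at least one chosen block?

Take {Delta, Gala}. Their union is {Q0, Q1, Q2, Q3, Q4, Q5, Q6, Q7}, which is all 8 points.
No single block has all 8 points (the largest, Delta, has 7), so 2 is optimal.

2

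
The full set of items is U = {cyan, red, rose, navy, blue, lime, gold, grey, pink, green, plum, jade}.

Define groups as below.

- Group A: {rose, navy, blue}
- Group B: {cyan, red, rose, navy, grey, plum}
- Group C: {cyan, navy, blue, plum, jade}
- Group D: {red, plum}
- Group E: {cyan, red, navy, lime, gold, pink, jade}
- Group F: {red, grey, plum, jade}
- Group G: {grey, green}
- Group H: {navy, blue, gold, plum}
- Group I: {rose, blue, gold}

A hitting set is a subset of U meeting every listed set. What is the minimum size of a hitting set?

The 3 items {red, blue, green} hit every group.
The groups A, D, G are pairwise disjoint, so any hitting set needs a separate item for each — at least 3. Hence 3 is optimal.

3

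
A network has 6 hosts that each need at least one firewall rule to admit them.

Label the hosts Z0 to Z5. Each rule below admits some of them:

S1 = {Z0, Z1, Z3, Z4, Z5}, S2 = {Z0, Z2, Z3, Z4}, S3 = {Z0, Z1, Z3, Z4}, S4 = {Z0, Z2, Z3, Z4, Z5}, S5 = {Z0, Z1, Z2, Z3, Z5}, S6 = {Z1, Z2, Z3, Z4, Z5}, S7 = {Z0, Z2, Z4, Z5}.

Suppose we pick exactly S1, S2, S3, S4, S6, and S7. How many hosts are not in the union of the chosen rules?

Union of S1, S2, S3, S4, S6, S7 = {Z0, Z1, Z2, Z3, Z4, Z5} — that's every host, so 0 are uncovered.

0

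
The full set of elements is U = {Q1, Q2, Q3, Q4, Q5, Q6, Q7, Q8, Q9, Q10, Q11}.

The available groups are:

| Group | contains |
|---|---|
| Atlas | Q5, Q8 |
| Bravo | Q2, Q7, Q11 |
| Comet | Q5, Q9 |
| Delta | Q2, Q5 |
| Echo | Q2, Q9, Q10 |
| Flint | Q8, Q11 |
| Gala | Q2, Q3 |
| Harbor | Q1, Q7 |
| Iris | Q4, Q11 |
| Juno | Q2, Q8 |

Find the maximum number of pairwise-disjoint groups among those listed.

Comet, Gala, Harbor, Iris are pairwise disjoint (Comet={Q5,Q9}; Gala={Q2,Q3}; Harbor={Q1,Q7}; Iris={Q4,Q11}).
Every remaining group overlaps one of these, and no 5 of the listed groups are pairwise disjoint, so 4 is the maximum.

4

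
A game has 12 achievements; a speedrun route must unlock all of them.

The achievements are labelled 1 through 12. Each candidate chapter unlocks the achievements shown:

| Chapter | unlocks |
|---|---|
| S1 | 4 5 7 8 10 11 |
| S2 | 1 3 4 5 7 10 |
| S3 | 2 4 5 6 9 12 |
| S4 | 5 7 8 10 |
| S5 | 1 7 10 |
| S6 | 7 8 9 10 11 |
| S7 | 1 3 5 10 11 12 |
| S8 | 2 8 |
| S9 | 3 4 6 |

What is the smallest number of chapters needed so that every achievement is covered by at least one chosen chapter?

3

Take {S1, S3, S7}. Their union is {1, 2, 3, 4, 5, 6, 7, 8, 9, 10, 11, 12}, which is all 12 achievements.
No 2 of the 9 chapters cover everything (all 36 combinations miss at least one achievement), so 3 is optimal.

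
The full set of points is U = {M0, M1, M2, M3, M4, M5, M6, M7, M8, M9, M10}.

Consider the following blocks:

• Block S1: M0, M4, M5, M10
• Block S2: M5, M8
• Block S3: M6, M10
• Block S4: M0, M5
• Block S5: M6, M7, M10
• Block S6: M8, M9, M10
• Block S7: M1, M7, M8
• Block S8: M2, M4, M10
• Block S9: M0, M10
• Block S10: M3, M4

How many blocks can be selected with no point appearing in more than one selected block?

S3, S4, S7, S10 are pairwise disjoint (S3={M6,M10}; S4={M0,M5}; S7={M1,M7,M8}; S10={M3,M4}).
Every remaining block overlaps one of these, and no 5 of the listed blocks are pairwise disjoint, so 4 is the maximum.

4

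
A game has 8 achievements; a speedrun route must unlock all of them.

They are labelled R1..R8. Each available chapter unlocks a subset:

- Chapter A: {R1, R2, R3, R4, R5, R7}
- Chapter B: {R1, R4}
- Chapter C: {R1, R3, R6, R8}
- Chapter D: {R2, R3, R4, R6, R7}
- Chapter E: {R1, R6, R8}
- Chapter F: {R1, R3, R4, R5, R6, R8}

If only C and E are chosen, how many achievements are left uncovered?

4

Union of C, E = {R1, R3, R6, R8}.
Not covered: R2, R4, R5, R7 — 4 achievements.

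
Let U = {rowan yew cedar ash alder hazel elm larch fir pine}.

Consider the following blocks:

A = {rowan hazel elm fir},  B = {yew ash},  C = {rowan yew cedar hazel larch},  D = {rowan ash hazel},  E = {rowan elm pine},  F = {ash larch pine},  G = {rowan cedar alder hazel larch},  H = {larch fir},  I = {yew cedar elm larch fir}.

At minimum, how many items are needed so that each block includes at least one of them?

The 3 items {rowan, ash, larch} hit every block.
The blocks B, E, H are pairwise disjoint, so any hitting set needs a separate item for each — at least 3. Hence 3 is optimal.

3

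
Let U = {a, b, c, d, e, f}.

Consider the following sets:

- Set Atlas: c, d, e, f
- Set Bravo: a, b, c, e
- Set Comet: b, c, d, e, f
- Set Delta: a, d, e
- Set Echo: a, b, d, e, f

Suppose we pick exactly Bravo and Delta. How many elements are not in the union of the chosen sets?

1

Union of Bravo, Delta = {a, b, c, d, e}.
Not covered: f — 1 element.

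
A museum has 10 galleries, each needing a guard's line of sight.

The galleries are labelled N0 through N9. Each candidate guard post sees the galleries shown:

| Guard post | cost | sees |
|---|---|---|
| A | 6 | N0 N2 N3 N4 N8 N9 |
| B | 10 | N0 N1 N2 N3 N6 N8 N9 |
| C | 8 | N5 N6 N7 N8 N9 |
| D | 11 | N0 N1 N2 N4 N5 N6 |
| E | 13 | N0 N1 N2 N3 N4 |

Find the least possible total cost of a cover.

C, E together cover every gallery (C ∪ E = {N0, N1, N2, N3, N4, N5, N6, N7, N8, N9}); total cost 8 + 13 = 21.
The greedy pick A, C, B costs 24; no covering selection beats 21.

21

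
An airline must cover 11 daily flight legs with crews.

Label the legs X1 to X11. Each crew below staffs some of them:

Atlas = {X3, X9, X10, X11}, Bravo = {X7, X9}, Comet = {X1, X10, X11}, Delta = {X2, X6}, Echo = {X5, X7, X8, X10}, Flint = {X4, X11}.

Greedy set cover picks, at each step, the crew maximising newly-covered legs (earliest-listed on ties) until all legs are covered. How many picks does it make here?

Greedy: pick Atlas (covers 4 new) → pick Echo (covers 3 new) → pick Delta (covers 2 new) → pick Comet (covers 1 new) → pick Flint (covers 1 new). Total picks: 5.

5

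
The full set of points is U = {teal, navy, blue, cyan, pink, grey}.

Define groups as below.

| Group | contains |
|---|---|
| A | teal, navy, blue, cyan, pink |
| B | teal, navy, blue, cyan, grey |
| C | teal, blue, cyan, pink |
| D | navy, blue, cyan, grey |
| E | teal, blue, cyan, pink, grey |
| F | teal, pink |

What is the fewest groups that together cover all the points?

2

B and C together: B ∪ C = {teal, navy, blue, cyan, pink, grey} — every point is covered.
No single group has all 6 points (the largest, A, has 5), so 2 is optimal.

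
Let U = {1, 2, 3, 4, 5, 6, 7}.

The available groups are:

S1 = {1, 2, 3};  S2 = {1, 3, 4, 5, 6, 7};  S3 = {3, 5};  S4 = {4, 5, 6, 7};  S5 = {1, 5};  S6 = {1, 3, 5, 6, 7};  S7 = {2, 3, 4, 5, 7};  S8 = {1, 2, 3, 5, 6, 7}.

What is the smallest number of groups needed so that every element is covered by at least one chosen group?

2

S7 and S8 together: S7 ∪ S8 = {1, 2, 3, 4, 5, 6, 7} — every element is covered.
No single group has all 7 elements (the largest, S2, has 6), so 2 is optimal.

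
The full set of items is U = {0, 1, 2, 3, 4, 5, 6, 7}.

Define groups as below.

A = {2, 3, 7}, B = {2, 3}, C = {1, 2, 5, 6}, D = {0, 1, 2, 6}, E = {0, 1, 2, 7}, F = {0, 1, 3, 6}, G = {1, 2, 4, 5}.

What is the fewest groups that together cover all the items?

A and D and G together: A ∪ D ∪ G = {0, 1, 2, 3, 4, 5, 6, 7} — every item is covered.
Only G contains 4, so G is forced; the remaining 4 items need at least 2 more groups (each remaining group adds at most 3) — so at least 3 groups are needed, and 3 is optimal.

3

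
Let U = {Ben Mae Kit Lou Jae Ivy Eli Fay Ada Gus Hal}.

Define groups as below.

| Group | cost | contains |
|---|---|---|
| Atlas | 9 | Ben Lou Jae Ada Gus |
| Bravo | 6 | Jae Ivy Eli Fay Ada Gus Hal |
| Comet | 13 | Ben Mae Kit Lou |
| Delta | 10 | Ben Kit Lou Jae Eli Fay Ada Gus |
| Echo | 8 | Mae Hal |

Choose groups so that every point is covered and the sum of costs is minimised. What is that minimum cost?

Bravo, Comet together cover every point (Bravo ∪ Comet = {Ben, Mae, Kit, Lou, Jae, Ivy, Eli, Fay, Ada, Gus, Hal}); total cost 6 + 13 = 19.
No covering selection has total cost below 19.

19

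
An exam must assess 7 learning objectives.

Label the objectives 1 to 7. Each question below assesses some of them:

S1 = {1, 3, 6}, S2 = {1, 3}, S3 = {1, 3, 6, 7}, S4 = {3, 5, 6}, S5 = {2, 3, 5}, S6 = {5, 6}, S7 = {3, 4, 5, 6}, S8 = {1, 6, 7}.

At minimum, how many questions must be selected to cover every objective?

3

Take {S3, S5, S7}. Their union is {1, 2, 3, 4, 5, 6, 7}, which is all 7 objectives.
Only S5 contains 2, so S5 is forced; the remaining 4 objectives need at least 2 more questions (each remaining question adds at most 3) — so at least 3 questions are needed, and 3 is optimal.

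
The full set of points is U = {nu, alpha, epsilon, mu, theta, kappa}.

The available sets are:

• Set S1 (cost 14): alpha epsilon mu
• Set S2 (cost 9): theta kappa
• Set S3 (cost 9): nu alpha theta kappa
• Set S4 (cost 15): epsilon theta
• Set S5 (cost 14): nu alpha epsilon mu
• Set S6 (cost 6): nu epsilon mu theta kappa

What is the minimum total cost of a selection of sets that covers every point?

15

S3, S6 together cover every point (S3 ∪ S6 = {nu, alpha, epsilon, mu, theta, kappa}); total cost 9 + 6 = 15.
No covering selection has total cost below 15.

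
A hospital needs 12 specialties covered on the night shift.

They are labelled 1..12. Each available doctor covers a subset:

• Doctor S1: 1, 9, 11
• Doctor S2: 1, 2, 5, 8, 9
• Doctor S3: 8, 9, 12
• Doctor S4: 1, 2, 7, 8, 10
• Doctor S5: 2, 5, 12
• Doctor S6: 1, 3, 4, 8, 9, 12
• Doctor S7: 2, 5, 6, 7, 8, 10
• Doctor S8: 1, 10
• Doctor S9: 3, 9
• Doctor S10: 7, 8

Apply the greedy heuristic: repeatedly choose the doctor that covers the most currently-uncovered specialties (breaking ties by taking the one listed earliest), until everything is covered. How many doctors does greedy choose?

3

Greedy: pick S6 (covers 6 new) → pick S7 (covers 5 new) → pick S1 (covers 1 new). Total picks: 3.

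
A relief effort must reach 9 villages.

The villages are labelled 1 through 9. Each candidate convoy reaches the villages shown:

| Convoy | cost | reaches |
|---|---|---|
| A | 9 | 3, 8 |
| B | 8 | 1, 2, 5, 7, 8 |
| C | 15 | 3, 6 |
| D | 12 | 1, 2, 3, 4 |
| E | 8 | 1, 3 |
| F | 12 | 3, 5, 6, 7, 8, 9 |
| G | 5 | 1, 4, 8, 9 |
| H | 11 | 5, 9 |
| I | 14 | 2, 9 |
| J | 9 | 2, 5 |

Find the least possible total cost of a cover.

24

D, F together cover every village (D ∪ F = {1, 2, 3, 4, 5, 6, 7, 8, 9}); total cost 12 + 12 = 24.
The greedy pick G, B, F costs 25; no covering selection beats 24.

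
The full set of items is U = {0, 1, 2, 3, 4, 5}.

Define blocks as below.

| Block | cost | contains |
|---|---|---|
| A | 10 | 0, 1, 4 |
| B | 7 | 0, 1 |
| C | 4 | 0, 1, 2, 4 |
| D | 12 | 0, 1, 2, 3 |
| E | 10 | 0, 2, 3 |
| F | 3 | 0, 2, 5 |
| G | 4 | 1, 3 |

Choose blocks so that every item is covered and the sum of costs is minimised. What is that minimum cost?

11

C, F, G together cover every item (C ∪ F ∪ G = {0, 1, 2, 3, 4, 5}); total cost 4 + 3 + 4 = 11.
No covering selection has total cost below 11.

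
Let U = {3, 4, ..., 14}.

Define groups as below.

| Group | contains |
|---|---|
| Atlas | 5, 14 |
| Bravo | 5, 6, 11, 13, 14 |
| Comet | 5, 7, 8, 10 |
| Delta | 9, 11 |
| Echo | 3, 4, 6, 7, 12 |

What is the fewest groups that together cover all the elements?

Bravo, Comet, Delta, and Echo cover everything between them: the union {3, 4, 5, 6, 7, 8, 9, 10, 11, 12, 13, 14} is all of U.
No 3 of the 5 groups cover everything (all 10 combinations miss at least one element), so 4 is optimal.

4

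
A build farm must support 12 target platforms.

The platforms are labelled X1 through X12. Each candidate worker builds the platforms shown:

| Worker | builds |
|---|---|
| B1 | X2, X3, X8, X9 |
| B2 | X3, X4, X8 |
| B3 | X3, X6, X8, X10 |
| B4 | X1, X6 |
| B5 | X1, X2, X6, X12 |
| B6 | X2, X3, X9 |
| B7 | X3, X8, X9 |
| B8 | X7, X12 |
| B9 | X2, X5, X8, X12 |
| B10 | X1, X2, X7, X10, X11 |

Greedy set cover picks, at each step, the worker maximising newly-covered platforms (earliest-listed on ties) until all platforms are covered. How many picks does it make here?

5

Greedy: pick B10 (covers 5 new) → pick B1 (covers 3 new) → pick B5 (covers 2 new) → pick B2 (covers 1 new) → pick B9 (covers 1 new). Total picks: 5.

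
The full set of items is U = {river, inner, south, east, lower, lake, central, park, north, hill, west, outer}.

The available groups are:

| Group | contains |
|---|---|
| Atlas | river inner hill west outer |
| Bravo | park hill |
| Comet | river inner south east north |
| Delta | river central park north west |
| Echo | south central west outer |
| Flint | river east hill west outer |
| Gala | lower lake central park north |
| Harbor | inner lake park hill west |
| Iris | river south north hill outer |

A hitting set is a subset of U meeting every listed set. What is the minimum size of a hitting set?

3

Take H = {south, park, outer}. Each listed group contains at least one of these, so H is a hitting set of size 3.
No choice of 2 items meets every group, so 3 is the minimum.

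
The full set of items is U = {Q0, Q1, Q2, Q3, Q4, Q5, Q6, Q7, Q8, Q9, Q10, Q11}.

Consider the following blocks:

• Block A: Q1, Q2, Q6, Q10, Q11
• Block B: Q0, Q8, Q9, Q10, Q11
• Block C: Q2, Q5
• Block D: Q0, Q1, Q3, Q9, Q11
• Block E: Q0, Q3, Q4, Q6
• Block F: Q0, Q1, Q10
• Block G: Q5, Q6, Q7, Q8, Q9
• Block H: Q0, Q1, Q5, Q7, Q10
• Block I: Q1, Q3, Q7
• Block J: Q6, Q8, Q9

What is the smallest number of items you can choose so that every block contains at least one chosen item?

Take T = {Q1, Q5, Q6, Q9}. Each listed block contains at least one of these, so T is a hitting set of size 4.
No choice of 3 items meets every block, so 4 is the minimum.

4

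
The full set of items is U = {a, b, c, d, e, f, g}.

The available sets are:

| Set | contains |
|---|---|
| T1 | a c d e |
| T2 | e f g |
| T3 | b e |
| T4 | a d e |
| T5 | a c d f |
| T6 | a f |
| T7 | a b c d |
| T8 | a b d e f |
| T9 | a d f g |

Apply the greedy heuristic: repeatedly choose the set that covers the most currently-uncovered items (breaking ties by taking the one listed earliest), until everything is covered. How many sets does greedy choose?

Greedy: pick T8 (covers 5 new) → pick T1 (covers 1 new) → pick T2 (covers 1 new). Total picks: 3.
(The true minimum cover uses only 2 sets, so greedy is not optimal here.)

3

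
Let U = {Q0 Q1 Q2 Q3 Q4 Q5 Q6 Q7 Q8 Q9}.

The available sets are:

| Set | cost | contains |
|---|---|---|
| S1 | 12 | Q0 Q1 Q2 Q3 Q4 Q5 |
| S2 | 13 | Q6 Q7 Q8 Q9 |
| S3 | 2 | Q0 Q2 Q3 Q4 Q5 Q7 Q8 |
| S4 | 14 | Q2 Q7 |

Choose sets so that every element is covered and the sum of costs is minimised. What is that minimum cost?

25

S1, S2 together cover every element (S1 ∪ S2 = {Q0, Q1, Q2, Q3, Q4, Q5, Q6, Q7, Q8, Q9}); total cost 12 + 13 = 25.
The greedy pick S3, S2, S1 costs 27; no covering selection beats 25.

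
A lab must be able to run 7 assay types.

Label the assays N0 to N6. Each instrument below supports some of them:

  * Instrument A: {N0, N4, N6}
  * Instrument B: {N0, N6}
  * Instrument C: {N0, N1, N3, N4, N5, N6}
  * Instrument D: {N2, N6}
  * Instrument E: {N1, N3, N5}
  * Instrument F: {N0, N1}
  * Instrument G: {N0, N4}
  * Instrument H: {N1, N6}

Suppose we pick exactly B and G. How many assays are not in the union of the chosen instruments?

4

Union of B, G = {N0, N4, N6}.
Not covered: N1, N2, N3, N5 — 4 assays.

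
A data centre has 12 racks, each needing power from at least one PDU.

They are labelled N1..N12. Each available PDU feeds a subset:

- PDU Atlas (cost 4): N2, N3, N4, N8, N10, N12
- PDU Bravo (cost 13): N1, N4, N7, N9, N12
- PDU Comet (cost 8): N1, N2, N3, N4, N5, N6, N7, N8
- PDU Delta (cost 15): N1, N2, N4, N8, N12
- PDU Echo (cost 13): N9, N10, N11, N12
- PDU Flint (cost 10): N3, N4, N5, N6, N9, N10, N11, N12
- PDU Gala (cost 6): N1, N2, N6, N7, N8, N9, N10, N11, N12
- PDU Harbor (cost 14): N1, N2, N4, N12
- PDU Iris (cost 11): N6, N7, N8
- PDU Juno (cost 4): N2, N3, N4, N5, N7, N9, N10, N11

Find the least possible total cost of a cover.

Gala, Juno together cover every rack (Gala ∪ Juno = {N1, N2, N3, N4, N5, N6, N7, N8, N9, N10, N11, N12}); total cost 6 + 4 = 10.
No covering selection has total cost below 10.

10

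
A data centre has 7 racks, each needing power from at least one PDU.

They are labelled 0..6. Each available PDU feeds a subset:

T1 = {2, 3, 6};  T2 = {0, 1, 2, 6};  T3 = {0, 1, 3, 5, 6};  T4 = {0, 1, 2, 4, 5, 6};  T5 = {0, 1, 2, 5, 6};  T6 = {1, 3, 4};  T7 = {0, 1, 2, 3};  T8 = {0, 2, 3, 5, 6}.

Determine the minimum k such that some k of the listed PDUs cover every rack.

2

T4 and T7 together: T4 ∪ T7 = {0, 1, 2, 3, 4, 5, 6} — every rack is covered.
No single PDU has all 7 racks (the largest, T4, has 6), so 2 is optimal.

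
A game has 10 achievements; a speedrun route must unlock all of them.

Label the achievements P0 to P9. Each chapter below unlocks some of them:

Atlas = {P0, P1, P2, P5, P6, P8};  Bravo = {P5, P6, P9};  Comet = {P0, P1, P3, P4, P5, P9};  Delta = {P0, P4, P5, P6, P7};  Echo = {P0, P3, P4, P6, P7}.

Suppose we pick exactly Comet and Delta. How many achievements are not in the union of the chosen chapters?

Union of Comet, Delta = {P0, P1, P3, P4, P5, P6, P7, P9}.
Not covered: P2, P8 — 2 achievements.

2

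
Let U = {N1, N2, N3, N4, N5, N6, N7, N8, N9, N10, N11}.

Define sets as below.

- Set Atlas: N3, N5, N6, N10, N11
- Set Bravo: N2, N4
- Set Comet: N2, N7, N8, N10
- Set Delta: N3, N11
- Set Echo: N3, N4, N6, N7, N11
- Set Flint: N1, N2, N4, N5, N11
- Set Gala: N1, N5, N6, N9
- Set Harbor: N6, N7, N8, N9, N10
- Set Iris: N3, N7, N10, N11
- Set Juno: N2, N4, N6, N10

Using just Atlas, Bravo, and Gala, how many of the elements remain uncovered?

2

Union of Atlas, Bravo, Gala = {N1, N2, N3, N4, N5, N6, N9, N10, N11}.
Not covered: N7, N8 — 2 elements.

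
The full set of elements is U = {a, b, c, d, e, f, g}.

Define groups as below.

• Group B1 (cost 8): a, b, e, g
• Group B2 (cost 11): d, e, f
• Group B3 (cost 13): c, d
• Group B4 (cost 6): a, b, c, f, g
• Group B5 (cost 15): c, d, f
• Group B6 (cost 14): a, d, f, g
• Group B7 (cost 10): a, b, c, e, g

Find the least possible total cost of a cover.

17

B2, B4 together cover every element (B2 ∪ B4 = {a, b, c, d, e, f, g}); total cost 11 + 6 = 17.
No covering selection has total cost below 17.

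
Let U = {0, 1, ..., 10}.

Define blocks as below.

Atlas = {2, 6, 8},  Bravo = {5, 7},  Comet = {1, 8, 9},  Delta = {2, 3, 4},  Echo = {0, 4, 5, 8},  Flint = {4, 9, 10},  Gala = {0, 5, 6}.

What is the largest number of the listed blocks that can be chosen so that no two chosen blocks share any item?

Atlas, Bravo, Flint are pairwise disjoint (Atlas={2,6,8}; Bravo={5,7}; Flint={4,9,10}).
Every remaining block overlaps one of these, and no 4 of the listed blocks are pairwise disjoint, so 3 is the maximum.

3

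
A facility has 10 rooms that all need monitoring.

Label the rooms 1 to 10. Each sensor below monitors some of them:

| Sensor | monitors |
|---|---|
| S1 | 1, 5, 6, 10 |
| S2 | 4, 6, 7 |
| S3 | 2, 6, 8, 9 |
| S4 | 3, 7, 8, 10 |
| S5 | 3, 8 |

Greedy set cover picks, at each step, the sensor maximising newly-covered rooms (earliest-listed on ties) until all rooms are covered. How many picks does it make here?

4

Greedy: pick S1 (covers 4 new) → pick S3 (covers 3 new) → pick S2 (covers 2 new) → pick S4 (covers 1 new). Total picks: 4.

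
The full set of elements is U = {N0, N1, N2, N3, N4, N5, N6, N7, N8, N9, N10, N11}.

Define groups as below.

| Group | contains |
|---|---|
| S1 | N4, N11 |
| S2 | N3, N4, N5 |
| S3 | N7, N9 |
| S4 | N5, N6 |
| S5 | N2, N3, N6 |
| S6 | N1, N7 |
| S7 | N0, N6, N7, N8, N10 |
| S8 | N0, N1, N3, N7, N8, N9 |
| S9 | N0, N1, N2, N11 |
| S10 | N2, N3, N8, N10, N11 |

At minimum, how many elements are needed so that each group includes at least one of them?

Take H = {N2, N5, N7, N11}. Each listed group contains at least one of these, so H is a hitting set of size 4.
No choice of 3 elements meets every group, so 4 is the minimum.

4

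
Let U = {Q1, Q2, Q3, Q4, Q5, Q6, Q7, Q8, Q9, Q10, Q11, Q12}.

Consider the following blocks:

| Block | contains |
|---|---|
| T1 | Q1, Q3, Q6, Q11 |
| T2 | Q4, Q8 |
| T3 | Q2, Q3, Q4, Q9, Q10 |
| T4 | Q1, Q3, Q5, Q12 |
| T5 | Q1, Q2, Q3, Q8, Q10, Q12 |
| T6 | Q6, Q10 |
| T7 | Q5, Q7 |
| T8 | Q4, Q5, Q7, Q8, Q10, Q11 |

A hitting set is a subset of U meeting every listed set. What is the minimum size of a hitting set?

4

The 4 elements {Q1, Q4, Q7, Q10} hit every block.
No choice of 3 elements meets every block, so 4 is the minimum.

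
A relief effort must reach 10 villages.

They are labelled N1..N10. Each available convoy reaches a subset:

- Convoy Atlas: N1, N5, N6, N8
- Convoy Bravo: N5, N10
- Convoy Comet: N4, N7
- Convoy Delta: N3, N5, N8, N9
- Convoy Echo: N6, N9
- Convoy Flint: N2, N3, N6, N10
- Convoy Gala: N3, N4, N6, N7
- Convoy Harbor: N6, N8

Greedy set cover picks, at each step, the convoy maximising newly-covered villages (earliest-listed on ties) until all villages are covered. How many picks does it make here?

Greedy: pick Atlas (covers 4 new) → pick Flint (covers 3 new) → pick Comet (covers 2 new) → pick Delta (covers 1 new). Total picks: 4.

4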